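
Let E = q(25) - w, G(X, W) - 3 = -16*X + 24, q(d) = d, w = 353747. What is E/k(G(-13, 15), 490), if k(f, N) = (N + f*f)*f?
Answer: -7526/278575 ≈ -0.027016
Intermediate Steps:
G(X, W) = 27 - 16*X (G(X, W) = 3 + (-16*X + 24) = 3 + (24 - 16*X) = 27 - 16*X)
k(f, N) = f*(N + f**2) (k(f, N) = (N + f**2)*f = f*(N + f**2))
E = -353722 (E = 25 - 1*353747 = 25 - 353747 = -353722)
E/k(G(-13, 15), 490) = -353722*1/((27 - 16*(-13))*(490 + (27 - 16*(-13))**2)) = -353722*1/((27 + 208)*(490 + (27 + 208)**2)) = -353722*1/(235*(490 + 235**2)) = -353722*1/(235*(490 + 55225)) = -353722/(235*55715) = -353722/13093025 = -353722*1/13093025 = -7526/278575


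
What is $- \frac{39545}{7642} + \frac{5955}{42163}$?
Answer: $- \frac{1621827725}{322209646} \approx -5.0335$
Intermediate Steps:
$- \frac{39545}{7642} + \frac{5955}{42163} = - \frac{1621827725}{322209646}$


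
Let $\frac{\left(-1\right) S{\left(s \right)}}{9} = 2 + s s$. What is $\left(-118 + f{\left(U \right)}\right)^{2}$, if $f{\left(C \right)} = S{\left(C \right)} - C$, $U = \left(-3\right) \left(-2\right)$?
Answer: $217156$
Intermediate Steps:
$U = 6$
$S{\left(s \right)} = -18 - 9 s^{2}$ ($S{\left(s \right)} = - 9 \left(2 + s s\right) = - 9 \left(2 + s^{2}\right) = -18 - 9 s^{2}$)
$f{\left(C \right)} = -18 - C - 9 C^{2}$ ($f{\left(C \right)} = \left(-18 - 9 C^{2}\right) - C = -18 - C - 9 C^{2}$)
$\left(-118 + f{\left(U \right)}\right)^{2} = \left(-118 - \left(24 + 324\right)\right)^{2} = \left(-118 - 348\right)^{2} = \left(-466\right)^{2} = 217156$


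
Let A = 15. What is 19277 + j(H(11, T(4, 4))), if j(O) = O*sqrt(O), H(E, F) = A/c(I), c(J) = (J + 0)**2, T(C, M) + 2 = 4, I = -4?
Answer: 19277 + 15*sqrt(15)/64 ≈ 19278.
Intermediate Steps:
T(C, M) = 2 (T(C, M) = -2 + 4 = 2)
c(J) = J**2
H(E, F) = 15/16 (H(E, F) = 15/((-4)**2) = 15/16)
j(O) = O**(3/2)
19277 + j(H(11, T(4, 4))) = 19277 + (15/16)**(3/2) = 19277 + 15*sqrt(15)/64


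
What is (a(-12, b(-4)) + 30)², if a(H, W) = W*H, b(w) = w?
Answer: 6084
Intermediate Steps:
a(H, W) = H*W
(a(-12, b(-4)) + 30)² = (-12*(-4) + 30)² = (48 + 30)² = 78² = 6084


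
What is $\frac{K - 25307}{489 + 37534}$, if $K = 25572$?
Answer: $\frac{265}{38023} \approx 0.0069695$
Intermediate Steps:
$\frac{K - 25307}{489 + 37534} = \frac{25572 - 25307}{489 + 37534} = \frac{265}{38023}$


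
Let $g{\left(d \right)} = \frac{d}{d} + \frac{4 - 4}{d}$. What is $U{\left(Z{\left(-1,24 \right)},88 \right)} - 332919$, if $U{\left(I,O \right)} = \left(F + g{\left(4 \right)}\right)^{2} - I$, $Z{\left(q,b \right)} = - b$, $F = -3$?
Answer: $-332891$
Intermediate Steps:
$g{\left(d \right)} = 1$ ($g{\left(d \right)} = 1 + \frac{4 - 4}{d} = 1 + \frac{0}{d} = 1 + 0 = 1$)
$U{\left(I,O \right)} = 4 - I$ ($U{\left(I,O \right)} = \left(-3 + 1\right)^{2} - I = \left(-2\right)^{2} - I = 4 - I$)
$U{\left(Z{\left(-1,24 \right)},88 \right)} - 332919 = \left(4 - \left(-1\right) 24\right) - 332919 = \left(4 - -24\right) - 332919 = \left(4 + 24\right) - 332919 = 28 - 332919 = -332891$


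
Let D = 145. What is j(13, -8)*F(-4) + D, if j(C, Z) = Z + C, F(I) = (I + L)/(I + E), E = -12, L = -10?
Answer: 1195/8 ≈ 149.38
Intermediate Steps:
F(I) = (-10 + I)/(-12 + I) (F(I) = (I - 10)/(I - 12) = (-10 + I)/(-12 + I))
j(C, Z) = C + Z
j(13, -8)*F(-4) + D = (13 - 8)*((-10 - 4)/(-12 - 4)) + 145 = 5*(-14/(-16)) + 145 = 5*(-1/16*(-14)) + 145 = 5*(7/8) + 145 = 35/8 + 145 = 1195/8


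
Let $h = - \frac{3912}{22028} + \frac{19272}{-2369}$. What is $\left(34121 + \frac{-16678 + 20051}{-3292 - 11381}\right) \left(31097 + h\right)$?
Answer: $\frac{203058074946939025900}{191425175859} \approx 1.0608 \cdot 10^{9}$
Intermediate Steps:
$h = - \frac{108447786}{13046083}$ ($h = \left(-3912\right) \frac{1}{22028} + 19272 \left(- \frac{1}{2369}\right) = - \frac{978}{5507} - \frac{19272}{2369} = - \frac{108447786}{13046083} \approx -8.3127$)
$\left(34121 + \frac{-16678 + 20051}{-3292 - 11381}\right) \left(31097 + h\right) = \left(34121 + \frac{-16678 + 20051}{-3292 - 11381}\right) \left(31097 - \frac{108447786}{13046083}\right) = \left(34121 + \frac{3373}{-14673}\right) \frac{405585595265}{13046083} = \left(34121 + 3373 \left(- \frac{1}{14673}\right)\right) \frac{405585595265}{13046083} = \left(34121 - \frac{3373}{14673}\right) \frac{405585595265}{13046083} = \frac{500654060}{14673} \cdot \frac{405585595265}{13046083} = \frac{203058074946939025900}{191425175859}$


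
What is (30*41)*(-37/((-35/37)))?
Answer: 336774/7 ≈ 48111.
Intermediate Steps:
(30*41)*(-37/((-35/37))) = 1230*(-37/((-35*1/37))) = 1230*(-37/(-35/37)) = 1230*(-37*(-37/35)) = 1230*(1369/35) = 336774/7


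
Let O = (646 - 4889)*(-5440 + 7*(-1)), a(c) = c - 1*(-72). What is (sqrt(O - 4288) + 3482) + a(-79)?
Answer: 3475 + sqrt(23107333) ≈ 8282.0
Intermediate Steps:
a(c) = 72 + c (a(c) = c + 72 = 72 + c)
O = 23111621 (O = -4243*(-5440 - 7) = -4243*(-5447) = 23111621)
(sqrt(O - 4288) + 3482) + a(-79) = (sqrt(23111621 - 4288) + 3482) + (72 - 79) = (sqrt(23107333) + 3482) - 7 = (3482 + sqrt(23107333)) - 7 = 3475 + sqrt(23107333)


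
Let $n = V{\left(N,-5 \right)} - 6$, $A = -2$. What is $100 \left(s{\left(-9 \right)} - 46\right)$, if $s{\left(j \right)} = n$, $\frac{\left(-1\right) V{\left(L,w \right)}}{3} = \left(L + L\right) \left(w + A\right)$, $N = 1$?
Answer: $-1000$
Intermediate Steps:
$V{\left(L,w \right)} = - 6 L \left(-2 + w\right)$ ($V{\left(L,w \right)} = - 3 \left(L + L\right) \left(w - 2\right) = - 3 \cdot 2 L \left(-2 + w\right) = - 6 L \left(-2 + w\right)$)
$n = 36$ ($n = 6 \cdot 1 \left(2 - -5\right) - 6 = 6 \cdot 1 \left(2 + 5\right) - 6 = 6 \cdot 1 \cdot 7 - 6 = 42 - 6 = 36$)
$s{\left(j \right)} = 36$
$100 \left(s{\left(-9 \right)} - 46\right) = 100 \left(36 - 46\right) = 100 \left(-10\right) = -1000$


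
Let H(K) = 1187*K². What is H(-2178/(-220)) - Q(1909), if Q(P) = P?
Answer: 11442887/100 ≈ 1.1443e+5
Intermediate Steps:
H(-2178/(-220)) - Q(1909) = 1187*(-2178/(-220))² - 1*1909 = 1187*(-2178*(-1/220))² - 1909 = 1187*(99/10)² - 1909 = 1187*(9801/100) - 1909 = 11633787/100 - 1909 = 11442887/100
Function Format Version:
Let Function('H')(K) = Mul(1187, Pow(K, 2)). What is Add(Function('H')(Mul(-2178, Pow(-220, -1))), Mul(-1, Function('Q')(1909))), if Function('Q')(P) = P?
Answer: Rational(11442887, 100) ≈ 1.1443e+5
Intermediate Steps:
Add(Function('H')(Mul(-2178, Pow(-220, -1))), Mul(-1, Function('Q')(1909))) = Add(Mul(1187, Pow(Mul(-2178, Pow(-220, -1)), 2)), Mul(-1, 1909)) = Add(Mul(1187, Pow(Mul(-2178, Rational(-1, 220)), 2)), -1909) = Add(Mul(1187, Pow(Rational(99, 10), 2)), -1909) = Add(Mul(1187, Rational(9801, 100)), -1909) = Add(Rational(11633787, 100), -1909) = Rational(11442887, 100)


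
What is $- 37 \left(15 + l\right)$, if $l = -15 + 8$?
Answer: $-296$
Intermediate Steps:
$l = -7$
$- 37 \left(15 + l\right) = - 37 \left(15 - 7\right) = \left(-37\right) 8 = -296$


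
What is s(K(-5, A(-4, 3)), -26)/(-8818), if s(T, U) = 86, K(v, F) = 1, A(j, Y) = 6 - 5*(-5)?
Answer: -43/4409 ≈ -0.0097528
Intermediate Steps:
A(j, Y) = 31 (A(j, Y) = 6 + 25 = 31)
s(K(-5, A(-4, 3)), -26)/(-8818) = 86/(-8818) = 86*(-1/8818) = -43/4409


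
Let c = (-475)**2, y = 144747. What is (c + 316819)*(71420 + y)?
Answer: 117258492148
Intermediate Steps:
c = 225625
(c + 316819)*(71420 + y) = (225625 + 316819)*(71420 + 144747) = 542444*216167 = 117258492148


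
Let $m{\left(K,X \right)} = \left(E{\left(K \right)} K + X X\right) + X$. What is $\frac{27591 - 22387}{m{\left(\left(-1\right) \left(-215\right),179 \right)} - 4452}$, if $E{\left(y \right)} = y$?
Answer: $\frac{5204}{73993} \approx 0.070331$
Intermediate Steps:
$m{\left(K,X \right)} = X + K^{2} + X^{2}$ ($m{\left(K,X \right)} = \left(K K + X X\right) + X = \left(K^{2} + X^{2}\right) + X = X + K^{2} + X^{2}$)
$\frac{27591 - 22387}{m{\left(\left(-1\right) \left(-215\right),179 \right)} - 4452} = \frac{27591 - 22387}{\left(179 + \left(\left(-1\right) \left(-215\right)\right)^{2} + 179^{2}\right) - 4452} = \frac{5204}{\left(179 + 215^{2} + 32041\right) - 4452} = \frac{5204}{\left(179 + 46225 + 32041\right) - 4452} = \frac{5204}{78445 - 4452} = \frac{5204}{73993}$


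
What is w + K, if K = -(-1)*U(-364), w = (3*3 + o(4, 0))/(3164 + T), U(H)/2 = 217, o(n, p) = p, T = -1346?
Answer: 87669/202 ≈ 434.00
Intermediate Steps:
U(H) = 434 (U(H) = 2*217 = 434)
w = 1/202 (w = (3*3 + 0)/(3164 - 1346) = (9 + 0)/1818 = 9*(1/1818) = 1/202 ≈ 0.0049505)
K = 434 (K = -(-1)*434 = -1*(-434) = 434)
w + K = 1/202 + 434 = 87669/202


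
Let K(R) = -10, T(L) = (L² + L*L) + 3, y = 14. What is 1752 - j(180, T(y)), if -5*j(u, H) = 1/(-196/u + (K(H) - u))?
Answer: 15065439/8599 ≈ 1752.0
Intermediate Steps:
T(L) = 3 + 2*L² (T(L) = (L² + L²) + 3 = 2*L² + 3 = 3 + 2*L²)
j(u, H) = -1/(5*(-10 - u - 196/u)) (j(u, H) = -1/(5*(-196/u + (-10 - u))) = -1/(5*(-10 - u - 196/u)))
1752 - j(180, T(y)) = 1752 - 180/(5*(196 + 180² + 10*180)) = 1752 - 180/(5*(196 + 32400 + 1800)) = 1752 - 180/(5*34396) = 1752 - 1*9/8599 = 1752 - 9/8599 = 15065439/8599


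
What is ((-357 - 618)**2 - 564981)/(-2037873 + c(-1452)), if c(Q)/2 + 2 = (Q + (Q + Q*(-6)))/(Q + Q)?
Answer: -385644/2037881 ≈ -0.18924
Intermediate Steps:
c(Q) = -8 (c(Q) = -4 + 2*((Q + (Q + Q*(-6)))/(Q + Q)) = -4 + 2*((Q + (Q - 6*Q))/((2*Q))) = -4 + 2*((Q - 5*Q)*(1/(2*Q))) = -4 + 2*((-4*Q)*(1/(2*Q))) = -4 + 2*(-2) = -4 - 4 = -8)
((-357 - 618)**2 - 564981)/(-2037873 + c(-1452)) = ((-357 - 618)**2 - 564981)/(-2037873 - 8) = ((-975)**2 - 564981)/(-2037881) = (950625 - 564981)*(-1/2037881) = 385644*(-1/2037881) = -385644/2037881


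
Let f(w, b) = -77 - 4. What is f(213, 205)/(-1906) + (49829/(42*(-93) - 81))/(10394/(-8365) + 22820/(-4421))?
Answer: 897196633743247/449952164991657 ≈ 1.9940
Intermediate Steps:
f(w, b) = -81
f(213, 205)/(-1906) + (49829/(42*(-93) - 81))/(10394/(-8365) + 22820/(-4421)) = -81/(-1906) + (49829/(42*(-93) - 81))/(10394/(-8365) + 22820/(-4421)) = -81*(-1/1906) + (49829/(-3906 - 81))/(10394*(-1/8365) + 22820*(-1/4421)) = 81/1906 + (49829/(-3987))/(-10394/8365 - 22820/4421) = 81/1906 + (49829*(-1/3987))/(-236841174/36981665) = 81/1906 - 49829/3987*(-36981665/236841174) = 81/1906 + 1842759385285/944285760738 = 897196633743247/449952164991657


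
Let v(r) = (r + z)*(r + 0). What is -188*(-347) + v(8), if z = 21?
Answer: 65468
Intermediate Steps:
v(r) = r*(21 + r) (v(r) = (r + 21)*(r + 0) = (21 + r)*r = r*(21 + r))
-188*(-347) + v(8) = -188*(-347) + 8*(21 + 8) = 65236 + 8*29 = 65236 + 232 = 65468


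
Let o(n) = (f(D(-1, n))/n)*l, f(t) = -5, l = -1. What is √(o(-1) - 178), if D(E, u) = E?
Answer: I*√183 ≈ 13.528*I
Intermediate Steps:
o(n) = 5/n (o(n) = -5/n*(-1) = 5/n)
√(o(-1) - 178) = √(5/(-1) - 178) = √(5*(-1) - 178) = √(-5 - 178) = √(-183) = I*√183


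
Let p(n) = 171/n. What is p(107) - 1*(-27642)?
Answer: 2957865/107 ≈ 27644.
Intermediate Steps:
p(107) - 1*(-27642) = 171/107 - 1*(-27642) = 171*(1/107) + 27642 = 171/107 + 27642 = 2957865/107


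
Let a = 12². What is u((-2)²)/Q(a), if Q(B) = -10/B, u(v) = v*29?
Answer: -8352/5 ≈ -1670.4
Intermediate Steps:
u(v) = 29*v
a = 144
u((-2)²)/Q(a) = (29*(-2)²)/((-10/144)) = (29*4)/((-10*1/144)) = 116/(-5/72) = 116*(-72/5) = -8352/5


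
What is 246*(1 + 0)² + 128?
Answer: 374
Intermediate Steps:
246*(1 + 0)² + 128 = 246*1² + 128 = 246*1 + 128 = 246 + 128 = 374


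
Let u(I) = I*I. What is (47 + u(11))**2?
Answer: 28224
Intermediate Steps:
u(I) = I**2
(47 + u(11))**2 = (47 + 11**2)**2 = (47 + 121)**2 = 168**2 = 28224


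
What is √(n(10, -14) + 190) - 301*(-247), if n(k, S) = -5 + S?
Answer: 74347 + 3*√19 ≈ 74360.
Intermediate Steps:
√(n(10, -14) + 190) - 301*(-247) = √((-5 - 14) + 190) - 301*(-247) = √(-19 + 190) + 74347 = √171 + 74347 = 3*√19 + 74347 = 74347 + 3*√19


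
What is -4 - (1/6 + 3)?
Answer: -43/6 ≈ -7.1667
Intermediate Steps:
-4 - (1/6 + 3) = -4 - (⅙ + 3) = -4 - 1*19/6 = -4 - 19/6 = -43/6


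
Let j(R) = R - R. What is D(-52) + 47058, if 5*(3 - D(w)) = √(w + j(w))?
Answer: 47061 - 2*I*√13/5 ≈ 47061.0 - 1.4422*I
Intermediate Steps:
j(R) = 0
D(w) = 3 - √w/5 (D(w) = 3 - √(w + 0)/5 = 3 - √w/5)
D(-52) + 47058 = (3 - 2*I*√13/5) + 47058 = 47061 - 2*I*√13/5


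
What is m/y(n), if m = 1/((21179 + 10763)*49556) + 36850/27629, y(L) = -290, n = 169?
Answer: -58330519188829/12682986025302320 ≈ -0.0045991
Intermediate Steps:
m = 58330519188829/43734434570008 (m = (1/49556)/31942 + 36850*(1/27629) = (1/31942)*(1/49556) + 36850/27629 = 1/1582917752 + 36850/27629 = 58330519188829/43734434570008 ≈ 1.3337)
m/y(n) = (58330519188829/43734434570008)/(-290) = (58330519188829/43734434570008)*(-1/290) = -58330519188829/12682986025302320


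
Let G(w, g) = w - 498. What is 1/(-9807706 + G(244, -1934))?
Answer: -1/9807960 ≈ -1.0196e-7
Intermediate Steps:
G(w, g) = -498 + w
1/(-9807706 + G(244, -1934)) = 1/(-9807706 + (-498 + 244)) = 1/(-9807706 - 254) = 1/(-9807960) = -1/9807960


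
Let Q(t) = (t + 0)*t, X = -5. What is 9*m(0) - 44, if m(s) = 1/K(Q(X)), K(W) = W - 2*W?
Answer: -1109/25 ≈ -44.360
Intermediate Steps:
Q(t) = t**2 (Q(t) = t*t = t**2)
K(W) = -W
m(s) = -1/25 (m(s) = 1/(-1*(-5)**2) = 1/(-1*25) = 1/(-25) = -1/25)
9*m(0) - 44 = 9*(-1/25) - 44 = -9/25 - 44 = -1109/25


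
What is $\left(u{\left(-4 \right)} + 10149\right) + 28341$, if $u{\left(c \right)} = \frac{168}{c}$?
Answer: $38448$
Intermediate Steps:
$\left(u{\left(-4 \right)} + 10149\right) + 28341 = \left(\frac{168}{-4} + 10149\right) + 28341 = \left(168 \left(- \frac{1}{4}\right) + 10149\right) + 28341 = \left(-42 + 10149\right) + 28341 = 10107 + 28341 = 38448$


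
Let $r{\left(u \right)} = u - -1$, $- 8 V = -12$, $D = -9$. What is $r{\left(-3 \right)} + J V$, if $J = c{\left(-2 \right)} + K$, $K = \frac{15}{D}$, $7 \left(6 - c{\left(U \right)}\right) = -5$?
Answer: $\frac{39}{7} \approx 5.5714$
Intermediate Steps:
$c{\left(U \right)} = \frac{47}{7}$ ($c{\left(U \right)} = 6 - - \frac{5}{7} = 6 + \frac{5}{7} = \frac{47}{7}$)
$V = \frac{3}{2}$ ($V = \left(- \frac{1}{8}\right) \left(-12\right) = \frac{3}{2} \approx 1.5$)
$r{\left(u \right)} = 1 + u$ ($r{\left(u \right)} = u + 1 = 1 + u$)
$K = - \frac{5}{3}$ ($K = \frac{15}{-9} = 15 \left(- \frac{1}{9}\right) = - \frac{5}{3} \approx -1.6667$)
$J = \frac{106}{21}$ ($J = \frac{47}{7} - \frac{5}{3} = \frac{106}{21} \approx 5.0476$)
$r{\left(-3 \right)} + J V = \left(1 - 3\right) + \frac{106}{21} \cdot \frac{3}{2} = -2 + \frac{53}{7} = \frac{39}{7}$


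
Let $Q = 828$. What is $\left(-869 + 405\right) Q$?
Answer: $-384192$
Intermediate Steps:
$\left(-869 + 405\right) Q = \left(-869 + 405\right) 828 = \left(-464\right) 828 = -384192$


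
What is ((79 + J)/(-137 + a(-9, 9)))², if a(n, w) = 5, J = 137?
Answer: 324/121 ≈ 2.6777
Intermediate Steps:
((79 + J)/(-137 + a(-9, 9)))² = ((79 + 137)/(-137 + 5))² = (216/(-132))² = (216*(-1/132))² = (-18/11)² = 324/121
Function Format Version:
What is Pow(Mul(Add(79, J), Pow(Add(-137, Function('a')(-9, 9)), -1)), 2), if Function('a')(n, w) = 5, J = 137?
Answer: Rational(324, 121) ≈ 2.6777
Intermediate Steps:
Pow(Mul(Add(79, J), Pow(Add(-137, Function('a')(-9, 9)), -1)), 2) = Pow(Mul(Add(79, 137), Pow(Add(-137, 5), -1)), 2) = Pow(Mul(216, Pow(-132, -1)), 2) = Pow(Mul(216, Rational(-1, 132)), 2) = Pow(Rational(-18, 11), 2) = Rational(324, 121)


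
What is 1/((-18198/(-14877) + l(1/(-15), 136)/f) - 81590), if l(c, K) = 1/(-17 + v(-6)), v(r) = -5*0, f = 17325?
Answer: -162283275/13240493897951 ≈ -1.2257e-5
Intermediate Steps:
v(r) = 0
l(c, K) = -1/17 (l(c, K) = 1/(-17 + 0) = 1/(-17) = -1/17)
1/((-18198/(-14877) + l(1/(-15), 136)/f) - 81590) = 1/((-18198/(-14877) - 1/17/17325) - 81590) = 1/((-18198*(-1/14877) - 1/17*1/17325) - 81590) = 1/((674/551 - 1/294525) - 81590) = 1/(198509299/162283275 - 81590) = 1/(-13240493897951/162283275) = -162283275/13240493897951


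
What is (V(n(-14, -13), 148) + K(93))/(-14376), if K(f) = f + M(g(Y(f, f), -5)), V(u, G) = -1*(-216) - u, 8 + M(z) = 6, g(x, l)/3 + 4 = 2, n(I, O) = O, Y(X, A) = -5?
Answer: -40/1797 ≈ -0.022259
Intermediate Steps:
g(x, l) = -6 (g(x, l) = -12 + 3*2 = -12 + 6 = -6)
M(z) = -2 (M(z) = -8 + 6 = -2)
V(u, G) = 216 - u
K(f) = -2 + f (K(f) = f - 2 = -2 + f)
(V(n(-14, -13), 148) + K(93))/(-14376) = ((216 - 1*(-13)) + (-2 + 93))/(-14376) = ((216 + 13) + 91)*(-1/14376) = (229 + 91)*(-1/14376) = 320*(-1/14376) = -40/1797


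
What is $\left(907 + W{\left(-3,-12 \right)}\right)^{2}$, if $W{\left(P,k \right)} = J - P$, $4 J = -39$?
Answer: $\frac{12967201}{16} \approx 8.1045 \cdot 10^{5}$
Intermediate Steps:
$J = - \frac{39}{4}$ ($J = \frac{1}{4} \left(-39\right) = - \frac{39}{4} \approx -9.75$)
$W{\left(P,k \right)} = - \frac{39}{4} - P$
$\left(907 + W{\left(-3,-12 \right)}\right)^{2} = \left(907 - \frac{27}{4}\right)^{2} = \left(\frac{3601}{4}\right)^{2} = \frac{12967201}{16}$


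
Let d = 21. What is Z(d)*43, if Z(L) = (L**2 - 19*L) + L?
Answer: 2709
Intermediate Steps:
Z(L) = L**2 - 18*L
Z(d)*43 = (21*(-18 + 21))*43 = (21*3)*43 = 63*43 = 2709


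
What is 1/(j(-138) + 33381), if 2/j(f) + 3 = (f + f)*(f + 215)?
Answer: 21255/709513153 ≈ 2.9957e-5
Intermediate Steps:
j(f) = 2/(-3 + 2*f*(215 + f)) (j(f) = 2/(-3 + (f + f)*(f + 215)) = 2/(-3 + (2*f)*(215 + f)) = 2/(-3 + 2*f*(215 + f)))
1/(j(-138) + 33381) = 1/(2/(-3 + 2*(-138)² + 430*(-138)) + 33381) = 1/(2/(-3 + 2*19044 - 59340) + 33381) = 1/(2/(-3 + 38088 - 59340) + 33381) = 1/(2/(-21255) + 33381) = 1/(2*(-1/21255) + 33381) = 1/(-2/21255 + 33381) = 1/(709513153/21255) = 21255/709513153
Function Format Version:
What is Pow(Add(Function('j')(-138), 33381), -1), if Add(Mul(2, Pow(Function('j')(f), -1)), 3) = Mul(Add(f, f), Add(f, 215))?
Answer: Rational(21255, 709513153) ≈ 2.9957e-5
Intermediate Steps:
Function('j')(f) = Mul(2, Pow(Add(-3, Mul(2, f, Add(215, f))), -1)) (Function('j')(f) = Mul(2, Pow(Add(-3, Mul(Add(f, f), Add(f, 215))), -1)) = Mul(2, Pow(Add(-3, Mul(Mul(2, f), Add(215, f))), -1)) = Mul(2, Pow(Add(-3, Mul(2, f, Add(215, f))), -1)))
Pow(Add(Function('j')(-138), 33381), -1) = Pow(Add(Mul(2, Pow(Add(-3, Mul(2, Pow(-138, 2)), Mul(430, -138)), -1)), 33381), -1) = Pow(Add(Mul(2, Pow(Add(-3, Mul(2, 19044), -59340), -1)), 33381), -1) = Pow(Add(Mul(2, Pow(Add(-3, 38088, -59340), -1)), 33381), -1) = Pow(Add(Mul(2, Pow(-21255, -1)), 33381), -1) = Pow(Add(Mul(2, Rational(-1, 21255)), 33381), -1) = Pow(Add(Rational(-2, 21255), 33381), -1) = Pow(Rational(709513153, 21255), -1) = Rational(21255, 709513153)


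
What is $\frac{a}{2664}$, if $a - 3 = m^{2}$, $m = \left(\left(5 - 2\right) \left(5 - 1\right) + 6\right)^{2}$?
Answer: $\frac{34993}{888} \approx 39.407$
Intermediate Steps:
$m = 324$ ($m = \left(3 \cdot 4 + 6\right)^{2} = \left(12 + 6\right)^{2} = 18^{2} = 324$)
$a = 104979$ ($a = 3 + 324^{2} = 3 + 104976 = 104979$)
$\frac{a}{2664} = \frac{104979}{2664} = 104979 \cdot \frac{1}{2664} = \frac{34993}{888}$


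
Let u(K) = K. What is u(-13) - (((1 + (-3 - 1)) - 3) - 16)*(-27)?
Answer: -607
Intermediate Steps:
u(-13) - (((1 + (-3 - 1)) - 3) - 16)*(-27) = -13 - (((1 + (-3 - 1)) - 3) - 16)*(-27) = -13 - (((1 - 4) - 3) - 16)*(-27) = -13 - ((-3 - 3) - 16)*(-27) = -13 - (-6 - 16)*(-27) = -13 - (-22)*(-27) = -13 - 1*594 = -13 - 594 = -607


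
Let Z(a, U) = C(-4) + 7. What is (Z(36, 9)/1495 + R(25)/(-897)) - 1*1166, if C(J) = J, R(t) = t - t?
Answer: -1743167/1495 ≈ -1166.0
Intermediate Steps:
R(t) = 0
Z(a, U) = 3 (Z(a, U) = -4 + 7 = 3)
(Z(36, 9)/1495 + R(25)/(-897)) - 1*1166 = (3/1495 + 0/(-897)) - 1*1166 = (3*(1/1495) + 0*(-1/897)) - 1166 = (3/1495 + 0) - 1166 = 3/1495 - 1166 = -1743167/1495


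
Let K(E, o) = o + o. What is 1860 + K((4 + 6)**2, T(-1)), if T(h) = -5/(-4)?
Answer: 3725/2 ≈ 1862.5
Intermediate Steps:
T(h) = 5/4 (T(h) = -5*(-1/4) = 5/4)
K(E, o) = 2*o
1860 + K((4 + 6)**2, T(-1)) = 1860 + 2*(5/4) = 1860 + 5/2 = 3725/2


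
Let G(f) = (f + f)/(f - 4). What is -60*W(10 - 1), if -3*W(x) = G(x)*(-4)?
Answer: -288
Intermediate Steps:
G(f) = 2*f/(-4 + f) (G(f) = (2*f)/(-4 + f) = 2*f/(-4 + f))
W(x) = 8*x/(3*(-4 + x)) (W(x) = -2*x/(-4 + x)*(-4)/3 = -(-8)*x/(3*(-4 + x)) = 8*x/(3*(-4 + x)))
-60*W(10 - 1) = -160*(10 - 1)/(-4 + (10 - 1)) = -160*9/(-4 + 9) = -160*9/5 = -60*24/5 = -288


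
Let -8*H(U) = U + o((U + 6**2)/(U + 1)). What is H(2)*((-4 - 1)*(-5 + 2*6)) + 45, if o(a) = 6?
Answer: 80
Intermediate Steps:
H(U) = -3/4 - U/8 (H(U) = -(U + 6)/8 = -(6 + U)/8 = -3/4 - U/8)
H(2)*((-4 - 1)*(-5 + 2*6)) + 45 = (-3/4 - 1/8*2)*((-4 - 1)*(-5 + 2*6)) + 45 = (-3/4 - 1/4)*(-5*(-5 + 12)) + 45 = -(-5)*7 + 45 = -1*(-35) + 45 = 35 + 45 = 80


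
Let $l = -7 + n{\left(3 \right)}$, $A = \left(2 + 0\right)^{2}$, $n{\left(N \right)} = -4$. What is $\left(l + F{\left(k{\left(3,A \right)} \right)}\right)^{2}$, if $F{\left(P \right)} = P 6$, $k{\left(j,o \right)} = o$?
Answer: $169$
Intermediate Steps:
$A = 4$ ($A = 2^{2} = 4$)
$F{\left(P \right)} = 6 P$
$l = -11$ ($l = -7 - 4 = -11$)
$\left(l + F{\left(k{\left(3,A \right)} \right)}\right)^{2} = \left(-11 + 6 \cdot 4\right)^{2} = \left(-11 + 24\right)^{2} = 13^{2} = 169$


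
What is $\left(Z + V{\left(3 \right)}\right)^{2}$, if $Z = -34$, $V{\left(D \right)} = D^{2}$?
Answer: $625$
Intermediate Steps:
$\left(Z + V{\left(3 \right)}\right)^{2} = \left(-34 + 3^{2}\right)^{2} = \left(-34 + 9\right)^{2} = \left(-25\right)^{2} = 625$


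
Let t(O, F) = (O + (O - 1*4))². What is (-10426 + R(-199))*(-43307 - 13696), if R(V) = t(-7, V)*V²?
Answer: -730795446894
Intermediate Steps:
t(O, F) = (-4 + 2*O)² (t(O, F) = (O + (O - 4))² = (O + (-4 + O))² = (-4 + 2*O)²)
R(V) = 324*V² (R(V) = (4*(-2 - 7)²)*V² = (4*(-9)²)*V² = (4*81)*V² = 324*V²)
(-10426 + R(-199))*(-43307 - 13696) = (-10426 + 324*(-199)²)*(-43307 - 13696) = (-10426 + 324*39601)*(-57003) = (-10426 + 12830724)*(-57003) = 12820298*(-57003) = -730795446894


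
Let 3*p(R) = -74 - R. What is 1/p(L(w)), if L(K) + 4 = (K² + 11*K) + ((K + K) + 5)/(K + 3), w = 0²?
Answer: -9/215 ≈ -0.041860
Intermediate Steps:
w = 0
L(K) = -4 + K² + 11*K + (5 + 2*K)/(3 + K) (L(K) = -4 + ((K² + 11*K) + ((K + K) + 5)/(K + 3)) = -4 + ((K² + 11*K) + (2*K + 5)/(3 + K)) = -4 + ((K² + 11*K) + (5 + 2*K)/(3 + K)) = -4 + (K² + 11*K + (5 + 2*K)/(3 + K)) = -4 + K² + 11*K + (5 + 2*K)/(3 + K))
p(R) = -74/3 - R/3 (p(R) = (-74 - R)/3 = -74/3 - R/3)
1/p(L(w)) = 1/(-74/3 - (-7 + 0³ + 14*0² + 31*0)/(3*(3 + 0))) = 1/(-74/3 - (-7 + 0 + 14*0 + 0)/(3*3)) = 1/(-74/3 - (-7 + 0 + 0 + 0)/9) = 1/(-74/3 - (-7)/9) = 1/(-74/3 - ⅓*(-7/3)) = 1/(-74/3 + 7/9) = 1/(-215/9) = -9/215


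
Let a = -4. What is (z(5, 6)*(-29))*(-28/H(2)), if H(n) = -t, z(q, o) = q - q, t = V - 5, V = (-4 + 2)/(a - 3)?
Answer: 0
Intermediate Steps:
V = 2/7 (V = (-4 + 2)/(-4 - 3) = -2/(-7) = -2*(-⅐) = 2/7 ≈ 0.28571)
t = -33/7 (t = 2/7 - 5 = -33/7 ≈ -4.7143)
z(q, o) = 0
H(n) = 33/7 (H(n) = -1*(-33/7) = 33/7)
(z(5, 6)*(-29))*(-28/H(2)) = (0*(-29))*(-28/33/7) = 0*(-28*7/33) = 0*(-196/33) = 0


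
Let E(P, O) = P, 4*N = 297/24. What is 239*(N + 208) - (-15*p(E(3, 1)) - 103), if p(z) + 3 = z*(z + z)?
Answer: 1624941/32 ≈ 50779.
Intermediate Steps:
N = 99/32 (N = (297/24)/4 = (297*(1/24))/4 = (¼)*(99/8) = 99/32 ≈ 3.0938)
p(z) = -3 + 2*z² (p(z) = -3 + z*(z + z) = -3 + z*(2*z) = -3 + 2*z²)
239*(N + 208) - (-15*p(E(3, 1)) - 103) = 239*(99/32 + 208) - (-15*(-3 + 2*3²) - 103) = 239*(6755/32) - (-15*(-3 + 2*9) - 103) = 1614445/32 - (-15*(-3 + 18) - 103) = 1614445/32 - (-15*15 - 103) = 1614445/32 - (-225 - 103) = 1614445/32 - 1*(-328) = 1614445/32 + 328 = 1624941/32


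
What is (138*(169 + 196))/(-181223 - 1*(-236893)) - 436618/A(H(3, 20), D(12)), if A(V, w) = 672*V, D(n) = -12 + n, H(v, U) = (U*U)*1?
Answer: -76907629/106886400 ≈ -0.71953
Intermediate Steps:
H(v, U) = U**2 (H(v, U) = U**2*1 = U**2)
(138*(169 + 196))/(-181223 - 1*(-236893)) - 436618/A(H(3, 20), D(12)) = (138*(169 + 196))/(-181223 - 1*(-236893)) - 436618/(672*20**2) = (138*365)/(-181223 + 236893) - 436618/(672*400) = 50370/55670 - 436618/268800 = 50370*(1/55670) - 436618*1/268800 = 5037/5567 - 31187/19200 = -76907629/106886400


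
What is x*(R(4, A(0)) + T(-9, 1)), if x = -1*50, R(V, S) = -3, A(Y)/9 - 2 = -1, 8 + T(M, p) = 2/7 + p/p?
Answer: 3400/7 ≈ 485.71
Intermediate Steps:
T(M, p) = -47/7 (T(M, p) = -8 + (2/7 + p/p) = -8 + (2*(1/7) + 1) = -8 + (2/7 + 1) = -8 + 9/7 = -47/7)
A(Y) = 9 (A(Y) = 18 + 9*(-1) = 18 - 9 = 9)
x = -50
x*(R(4, A(0)) + T(-9, 1)) = -50*(-3 - 47/7) = -50*(-68/7) = 3400/7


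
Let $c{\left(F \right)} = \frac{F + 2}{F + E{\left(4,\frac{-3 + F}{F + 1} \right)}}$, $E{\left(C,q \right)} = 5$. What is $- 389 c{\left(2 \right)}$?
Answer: $- \frac{1556}{7} \approx -222.29$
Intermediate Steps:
$c{\left(F \right)} = \frac{2 + F}{5 + F}$ ($c{\left(F \right)} = \frac{F + 2}{F + 5} = \frac{2 + F}{5 + F}$)
$- 389 c{\left(2 \right)} = - 389 \frac{2 + 2}{5 + 2} = - 389 \cdot \frac{1}{7} \cdot 4 = \left(-389\right) \frac{4}{7} = - \frac{1556}{7}$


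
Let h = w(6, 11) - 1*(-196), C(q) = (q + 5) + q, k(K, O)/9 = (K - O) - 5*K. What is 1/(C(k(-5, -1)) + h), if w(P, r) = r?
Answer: 1/590 ≈ 0.0016949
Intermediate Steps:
k(K, O) = -36*K - 9*O (k(K, O) = 9*((K - O) - 5*K) = 9*(-O - 4*K) = -36*K - 9*O)
C(q) = 5 + 2*q (C(q) = (5 + q) + q = 5 + 2*q)
h = 207 (h = 11 - 1*(-196) = 11 + 196 = 207)
1/(C(k(-5, -1)) + h) = 1/((5 + 2*(-36*(-5) - 9*(-1))) + 207) = 1/((5 + 2*(180 + 9)) + 207) = 1/((5 + 2*189) + 207) = 1/((5 + 378) + 207) = 1/(383 + 207) = 1/590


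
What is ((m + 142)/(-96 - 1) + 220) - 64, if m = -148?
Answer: 15138/97 ≈ 156.06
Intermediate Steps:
((m + 142)/(-96 - 1) + 220) - 64 = ((-148 + 142)/(-96 - 1) + 220) - 64 = (-6/(-97) + 220) - 64 = (-6*(-1/97) + 220) - 64 = (6/97 + 220) - 64 = 21346/97 - 64 = 15138/97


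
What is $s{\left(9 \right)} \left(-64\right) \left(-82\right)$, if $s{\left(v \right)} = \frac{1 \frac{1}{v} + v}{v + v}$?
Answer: $\frac{215168}{81} \approx 2656.4$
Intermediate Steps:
$s{\left(v \right)} = \frac{v + \frac{1}{v}}{2 v}$ ($s{\left(v \right)} = \frac{\frac{1}{v} + v}{2 v} = \left(v + \frac{1}{v}\right) \frac{1}{2 v} = \frac{v + \frac{1}{v}}{2 v}$)
$s{\left(9 \right)} \left(-64\right) \left(-82\right) = \frac{1 + 9^{2}}{2 \cdot 81} \left(-64\right) \left(-82\right) = \frac{1}{2} \cdot \frac{1}{81} \left(1 + 81\right) \left(-64\right) \left(-82\right) = \frac{1}{2} \cdot \frac{1}{81} \cdot 82 \left(-64\right) \left(-82\right) = \frac{41}{81} \left(-64\right) \left(-82\right) = \left(- \frac{2624}{81}\right) \left(-82\right) = \frac{215168}{81}$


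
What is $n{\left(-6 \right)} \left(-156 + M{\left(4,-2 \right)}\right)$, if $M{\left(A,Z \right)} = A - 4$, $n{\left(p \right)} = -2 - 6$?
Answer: $1248$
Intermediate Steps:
$n{\left(p \right)} = -8$ ($n{\left(p \right)} = -2 - 6 = -8$)
$M{\left(A,Z \right)} = -4 + A$ ($M{\left(A,Z \right)} = A - 4 = -4 + A$)
$n{\left(-6 \right)} \left(-156 + M{\left(4,-2 \right)}\right) = - 8 \left(-156 + \left(-4 + 4\right)\right) = - 8 \left(-156 + 0\right) = \left(-8\right) \left(-156\right) = 1248$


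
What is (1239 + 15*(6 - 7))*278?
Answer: 340272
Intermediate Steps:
(1239 + 15*(6 - 7))*278 = (1239 + 15*(-1))*278 = (1239 - 15)*278 = 1224*278 = 340272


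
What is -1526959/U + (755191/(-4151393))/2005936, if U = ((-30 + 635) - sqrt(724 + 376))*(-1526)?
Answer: 9990861145285269903/6022521324740906320 + 218137*sqrt(11)/7955365 ≈ 1.7499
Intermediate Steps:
U = -923230 + 15260*sqrt(11) (U = (605 - sqrt(1100))*(-1526) = (605 - 10*sqrt(11))*(-1526) = -923230 + 15260*sqrt(11) ≈ -8.7262e+5)
-1526959/U + (755191/(-4151393))/2005936 = -1526959/(-923230 + 15260*sqrt(11)) + (755191/(-4151393))/2005936 = -1526959/(-923230 + 15260*sqrt(11)) + (755191*(-1/4151393))*(1/2005936) = -1526959/(-923230 + 15260*sqrt(11)) - 755191/4151393*1/2005936 = -1526959/(-923230 + 15260*sqrt(11)) - 755191/8327428668848 = -755191/8327428668848 - 1526959/(-923230 + 15260*sqrt(11))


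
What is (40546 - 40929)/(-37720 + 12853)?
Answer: 383/24867 ≈ 0.015402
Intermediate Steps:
(40546 - 40929)/(-37720 + 12853) = -383/(-24867) = -383*(-1/24867) = 383/24867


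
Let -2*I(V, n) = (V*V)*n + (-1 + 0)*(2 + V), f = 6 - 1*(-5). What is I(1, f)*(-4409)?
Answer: 17636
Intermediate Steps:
f = 11 (f = 6 + 5 = 11)
I(V, n) = 1 + V/2 - n*V²/2 (I(V, n) = -((V*V)*n + (-1 + 0)*(2 + V))/2 = -(V²*n - (2 + V))/2 = -(n*V² + (-2 - V))/2 = -(-2 - V + n*V²)/2 = 1 + V/2 - n*V²/2)
I(1, f)*(-4409) = (1 + (½)*1 - ½*11*1²)*(-4409) = (1 + ½ - ½*11*1)*(-4409) = (1 + ½ - 11/2)*(-4409) = -4*(-4409) = 17636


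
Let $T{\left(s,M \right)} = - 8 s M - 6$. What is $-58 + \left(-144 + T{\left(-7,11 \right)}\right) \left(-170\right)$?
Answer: $-79278$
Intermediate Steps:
$T{\left(s,M \right)} = -6 - 8 M s$ ($T{\left(s,M \right)} = - 8 M s - 6 = -6 - 8 M s$)
$-58 + \left(-144 + T{\left(-7,11 \right)}\right) \left(-170\right) = -58 + \left(-144 - \left(6 + 88 \left(-7\right)\right)\right) \left(-170\right) = -58 + \left(-144 + \left(-6 + 616\right)\right) \left(-170\right) = -58 + \left(-144 + 610\right) \left(-170\right) = -58 + 466 \left(-170\right) = -58 - 79220 = -79278$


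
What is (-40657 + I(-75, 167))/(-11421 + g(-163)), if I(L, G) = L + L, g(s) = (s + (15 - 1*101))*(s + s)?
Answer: -40807/69753 ≈ -0.58502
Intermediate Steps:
g(s) = 2*s*(-86 + s) (g(s) = (s + (15 - 101))*(2*s) = (s - 86)*(2*s) = (-86 + s)*(2*s) = 2*s*(-86 + s))
I(L, G) = 2*L
(-40657 + I(-75, 167))/(-11421 + g(-163)) = (-40657 + 2*(-75))/(-11421 + 2*(-163)*(-86 - 163)) = (-40657 - 150)/(-11421 + 2*(-163)*(-249)) = -40807/(-11421 + 81174) = -40807/69753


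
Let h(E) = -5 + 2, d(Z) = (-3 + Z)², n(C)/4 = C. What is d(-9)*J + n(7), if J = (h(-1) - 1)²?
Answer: 2332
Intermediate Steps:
n(C) = 4*C
h(E) = -3
J = 16 (J = (-3 - 1)² = (-4)² = 16)
d(-9)*J + n(7) = (-3 - 9)²*16 + 4*7 = (-12)²*16 + 28 = 144*16 + 28 = 2304 + 28 = 2332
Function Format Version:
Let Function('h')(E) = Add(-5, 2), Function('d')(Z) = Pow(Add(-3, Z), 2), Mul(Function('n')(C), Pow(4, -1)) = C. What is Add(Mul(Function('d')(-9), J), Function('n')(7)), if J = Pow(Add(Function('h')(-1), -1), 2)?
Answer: 2332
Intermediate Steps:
Function('n')(C) = Mul(4, C)
Function('h')(E) = -3
J = 16 (J = Pow(Add(-3, -1), 2) = Pow(-4, 2) = 16)
Add(Mul(Function('d')(-9), J), Function('n')(7)) = Add(Mul(Pow(Add(-3, -9), 2), 16), Mul(4, 7)) = Add(Mul(Pow(-12, 2), 16), 28) = Add(Mul(144, 16), 28) = Add(2304, 28) = 2332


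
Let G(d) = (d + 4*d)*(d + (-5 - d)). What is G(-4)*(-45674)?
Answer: -4567400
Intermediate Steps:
G(d) = -25*d (G(d) = (5*d)*(-5) = -25*d)
G(-4)*(-45674) = -25*(-4)*(-45674) = 100*(-45674) = -4567400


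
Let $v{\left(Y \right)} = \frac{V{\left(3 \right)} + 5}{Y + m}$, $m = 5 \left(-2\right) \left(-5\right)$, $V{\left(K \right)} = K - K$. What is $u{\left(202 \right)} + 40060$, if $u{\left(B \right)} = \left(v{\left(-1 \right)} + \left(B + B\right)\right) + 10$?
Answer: $\frac{1983231}{49} \approx 40474.0$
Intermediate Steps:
$V{\left(K \right)} = 0$
$m = 50$ ($m = \left(-10\right) \left(-5\right) = 50$)
$v{\left(Y \right)} = \frac{5}{50 + Y}$ ($v{\left(Y \right)} = \frac{0 + 5}{Y + 50} = \frac{5}{50 + Y}$)
$u{\left(B \right)} = \frac{495}{49} + 2 B$ ($u{\left(B \right)} = \left(\frac{5}{50 - 1} + \left(B + B\right)\right) + 10 = \left(\frac{5}{49} + 2 B\right) + 10 = \frac{495}{49} + 2 B$)
$u{\left(202 \right)} + 40060 = \left(\frac{495}{49} + 2 \cdot 202\right) + 40060 = \left(\frac{495}{49} + 404\right) + 40060 = \frac{20291}{49} + 40060 = \frac{1983231}{49}$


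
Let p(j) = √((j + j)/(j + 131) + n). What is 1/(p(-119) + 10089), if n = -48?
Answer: 60534/610727933 - I*√2442/610727933 ≈ 9.9118e-5 - 8.0914e-8*I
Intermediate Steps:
p(j) = √(-48 + 2*j/(131 + j)) (p(j) = √((j + j)/(j + 131) - 48) = √((2*j)/(131 + j) - 48) = √(2*j/(131 + j) - 48) = √(-48 + 2*j/(131 + j)))
1/(p(-119) + 10089) = 1/(√2*√((-3144 - 23*(-119))/(131 - 119)) + 10089) = 1/(√2*√((-3144 + 2737)/12) + 10089) = 1/(√2*√((1/12)*(-407)) + 10089) = 1/(√2*√(-407/12) + 10089) = 1/(√2*(I*√1221/6) + 10089) = 1/(I*√2442/6 + 10089) = 1/(10089 + I*√2442/6)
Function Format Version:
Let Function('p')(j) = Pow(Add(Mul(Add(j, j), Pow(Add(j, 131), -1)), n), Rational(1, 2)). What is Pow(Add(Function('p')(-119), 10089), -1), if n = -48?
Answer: Add(Rational(60534, 610727933), Mul(Rational(-1, 610727933), I, Pow(2442, Rational(1, 2)))) ≈ Add(9.9118e-5, Mul(-8.0914e-8, I))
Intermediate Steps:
Function('p')(j) = Pow(Add(-48, Mul(2, j, Pow(Add(131, j), -1))), Rational(1, 2)) (Function('p')(j) = Pow(Add(Mul(Add(j, j), Pow(Add(j, 131), -1)), -48), Rational(1, 2)) = Pow(Add(Mul(Mul(2, j), Pow(Add(131, j), -1)), -48), Rational(1, 2)) = Pow(Add(Mul(2, j, Pow(Add(131, j), -1)), -48), Rational(1, 2)) = Pow(Add(-48, Mul(2, j, Pow(Add(131, j), -1))), Rational(1, 2)))
Pow(Add(Function('p')(-119), 10089), -1) = Pow(Add(Mul(Pow(2, Rational(1, 2)), Pow(Mul(Pow(Add(131, -119), -1), Add(-3144, Mul(-23, -119))), Rational(1, 2))), 10089), -1) = Pow(Add(Mul(Pow(2, Rational(1, 2)), Pow(Mul(Pow(12, -1), Add(-3144, 2737)), Rational(1, 2))), 10089), -1) = Pow(Add(Mul(Pow(2, Rational(1, 2)), Pow(Mul(Rational(1, 12), -407), Rational(1, 2))), 10089), -1) = Pow(Add(Mul(Pow(2, Rational(1, 2)), Pow(Rational(-407, 12), Rational(1, 2))), 10089), -1) = Pow(Add(Mul(Pow(2, Rational(1, 2)), Mul(Rational(1, 6), I, Pow(1221, Rational(1, 2)))), 10089), -1) = Pow(Add(Mul(Rational(1, 6), I, Pow(2442, Rational(1, 2))), 10089), -1) = Pow(Add(10089, Mul(Rational(1, 6), I, Pow(2442, Rational(1, 2)))), -1)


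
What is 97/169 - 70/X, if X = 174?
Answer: 2524/14703 ≈ 0.17167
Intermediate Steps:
97/169 - 70/X = 97/169 - 70/174 = 97*(1/169) - 70*1/174 = 97/169 - 35/87 = 2524/14703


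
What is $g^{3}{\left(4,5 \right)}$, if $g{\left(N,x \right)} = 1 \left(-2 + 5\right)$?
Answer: $27$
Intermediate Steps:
$g{\left(N,x \right)} = 3$ ($g{\left(N,x \right)} = 1 \cdot 3 = 3$)
$g^{3}{\left(4,5 \right)} = 3^{3} = 27$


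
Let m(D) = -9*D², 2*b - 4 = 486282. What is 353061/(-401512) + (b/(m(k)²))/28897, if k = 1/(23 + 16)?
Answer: 2788252630517459/11602492264 ≈ 2.4032e+5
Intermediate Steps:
b = 243143 (b = 2 + (½)*486282 = 2 + 243141 = 243143)
k = 1/39 ≈ 0.025641
353061/(-401512) + (b/(m(k)²))/28897 = 353061/(-401512) + (243143/((-9*(1/39)²)²))/28897 = 353061*(-1/401512) + (243143/((-9*1/1521)²))*(1/28897) = -353061/401512 + (243143/((-1/169)²))*(1/28897) = -353061/401512 + (243143/(1/28561))*(1/28897) = -353061/401512 + (243143*28561)*(1/28897) = -353061/401512 + 6944407223*(1/28897) = -353061/401512 + 6944407223/28897 = 2788252630517459/11602492264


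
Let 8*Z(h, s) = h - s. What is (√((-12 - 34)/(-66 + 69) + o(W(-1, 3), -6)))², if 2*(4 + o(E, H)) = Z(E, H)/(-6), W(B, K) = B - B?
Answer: -931/48 ≈ -19.396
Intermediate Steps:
Z(h, s) = -s/8 + h/8 (Z(h, s) = (h - s)/8 = -s/8 + h/8)
W(B, K) = 0
o(E, H) = -4 - E/96 + H/96 (o(E, H) = -4 + ((-H/8 + E/8)/(-6))/2 = -4 + ((-H/8 + E/8)*(-⅙))/2 = -4 + (-E/48 + H/48)/2 = -4 + (-E/96 + H/96) = -4 - E/96 + H/96)
(√((-12 - 34)/(-66 + 69) + o(W(-1, 3), -6)))² = (√((-12 - 34)/(-66 + 69) + (-4 - 1/96*0 + (1/96)*(-6))))² = (√(-46/3 + (-4 + 0 - 1/16)))² = (√(-46*⅓ - 65/16))² = (√(-46/3 - 65/16))² = (√(-931/48))² = (7*I*√57/12)² = -931/48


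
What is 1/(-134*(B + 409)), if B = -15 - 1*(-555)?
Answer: -1/127166 ≈ -7.8637e-6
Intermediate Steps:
B = 540 (B = -15 + 555 = 540)
1/(-134*(B + 409)) = 1/(-134*(540 + 409)) = 1/(-134*949) = 1/(-127166) = -1/127166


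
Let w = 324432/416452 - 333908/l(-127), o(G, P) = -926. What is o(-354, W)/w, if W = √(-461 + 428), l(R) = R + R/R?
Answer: -3036872097/8693595803 ≈ -0.34932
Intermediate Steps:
l(R) = 1 + R (l(R) = R + 1 = 1 + R)
W = I*√33 (W = √(-33) = I*√33 ≈ 5.7446*I)
w = 17387191606/6559119 (w = 324432/416452 - 333908/(1 - 127) = 324432*(1/416452) - 333908/(-126) = 81108/104113 - 333908*(-1/126) = 81108/104113 + 166954/63 = 17387191606/6559119 ≈ 2650.8)
o(-354, W)/w = -926/17387191606/6559119 = -926*6559119/17387191606 = -3036872097/8693595803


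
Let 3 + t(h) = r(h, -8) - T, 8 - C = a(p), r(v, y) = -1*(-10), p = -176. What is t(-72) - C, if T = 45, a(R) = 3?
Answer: -43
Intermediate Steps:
r(v, y) = 10
C = 5 (C = 8 - 1*3 = 8 - 3 = 5)
t(h) = -38 (t(h) = -3 + (10 - 1*45) = -3 + (10 - 45) = -3 - 35 = -38)
t(-72) - C = -38 - 1*5 = -38 - 5 = -43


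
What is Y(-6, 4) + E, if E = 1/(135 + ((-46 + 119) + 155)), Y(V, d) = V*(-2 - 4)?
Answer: 13069/363 ≈ 36.003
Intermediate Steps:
Y(V, d) = -6*V (Y(V, d) = V*(-6) = -6*V)
E = 1/363 (E = 1/(135 + (73 + 155)) = 1/(135 + 228) = 1/363 ≈ 0.0027548)
Y(-6, 4) + E = -6*(-6) + 1/363 = 36 + 1/363 = 13069/363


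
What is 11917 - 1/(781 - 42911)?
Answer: 502063211/42130 ≈ 11917.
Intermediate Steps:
11917 - 1/(781 - 42911) = 11917 - 1/(-42130) = 11917 - 1*(-1/42130) = 11917 + 1/42130 = 502063211/42130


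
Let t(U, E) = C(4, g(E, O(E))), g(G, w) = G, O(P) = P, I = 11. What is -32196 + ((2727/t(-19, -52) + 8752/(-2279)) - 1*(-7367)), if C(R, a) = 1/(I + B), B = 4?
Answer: 36628452/2279 ≈ 16072.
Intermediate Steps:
C(R, a) = 1/15 (C(R, a) = 1/(11 + 4) = 1/15)
t(U, E) = 1/15
-32196 + ((2727/t(-19, -52) + 8752/(-2279)) - 1*(-7367)) = -32196 + ((2727/(1/15) + 8752/(-2279)) - 1*(-7367)) = -32196 + ((2727*15 + 8752*(-1/2279)) + 7367) = -32196 + ((40905 - 8752/2279) + 7367) = -32196 + (93213743/2279 + 7367) = -32196 + 110003136/2279 = 36628452/2279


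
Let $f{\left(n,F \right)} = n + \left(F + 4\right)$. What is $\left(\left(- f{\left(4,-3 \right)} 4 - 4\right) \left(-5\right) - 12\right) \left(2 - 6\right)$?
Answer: $-432$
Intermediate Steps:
$f{\left(n,F \right)} = 4 + F + n$ ($f{\left(n,F \right)} = n + \left(4 + F\right) = 4 + F + n$)
$\left(\left(- f{\left(4,-3 \right)} 4 - 4\right) \left(-5\right) - 12\right) \left(2 - 6\right) = \left(\left(- (4 - 3 + 4) 4 - 4\right) \left(-5\right) - 12\right) \left(2 - 6\right) = \left(\left(\left(-1\right) 5 \cdot 4 - 4\right) \left(-5\right) - 12\right) \left(-4\right) = \left(\left(\left(-5\right) 4 - 4\right) \left(-5\right) - 12\right) \left(-4\right) = \left(\left(-20 - 4\right) \left(-5\right) - 12\right) \left(-4\right) = \left(\left(-24\right) \left(-5\right) - 12\right) \left(-4\right) = \left(120 - 12\right) \left(-4\right) = 108 \left(-4\right) = -432$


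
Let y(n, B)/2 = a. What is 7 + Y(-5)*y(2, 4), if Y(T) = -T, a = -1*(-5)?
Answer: 57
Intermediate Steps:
a = 5
y(n, B) = 10 (y(n, B) = 2*5 = 10)
7 + Y(-5)*y(2, 4) = 7 - 1*(-5)*10 = 7 + 5*10 = 7 + 50 = 57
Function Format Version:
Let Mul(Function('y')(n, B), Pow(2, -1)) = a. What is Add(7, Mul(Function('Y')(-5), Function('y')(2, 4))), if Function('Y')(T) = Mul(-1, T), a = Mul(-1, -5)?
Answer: 57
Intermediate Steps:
a = 5
Function('y')(n, B) = 10 (Function('y')(n, B) = Mul(2, 5) = 10)
Add(7, Mul(Function('Y')(-5), Function('y')(2, 4))) = Add(7, Mul(Mul(-1, -5), 10)) = Add(7, Mul(5, 10)) = Add(7, 50) = 57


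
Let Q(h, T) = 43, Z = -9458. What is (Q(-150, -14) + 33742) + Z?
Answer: 24327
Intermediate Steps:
(Q(-150, -14) + 33742) + Z = (43 + 33742) - 9458 = 33785 - 9458 = 24327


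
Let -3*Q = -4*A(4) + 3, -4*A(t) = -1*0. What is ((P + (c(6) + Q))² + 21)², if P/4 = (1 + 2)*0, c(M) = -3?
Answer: 1369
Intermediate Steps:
A(t) = 0 (A(t) = -(-1)*0/4 = -¼*0 = 0)
Q = -1 (Q = -(-4*0 + 3)/3 = -(0 + 3)/3 = -⅓*3 = -1)
P = 0 (P = 4*((1 + 2)*0) = 4*(3*0) = 4*0 = 0)
((P + (c(6) + Q))² + 21)² = ((0 + (-3 - 1))² + 21)² = ((0 - 4)² + 21)² = ((-4)² + 21)² = (16 + 21)² = 37² = 1369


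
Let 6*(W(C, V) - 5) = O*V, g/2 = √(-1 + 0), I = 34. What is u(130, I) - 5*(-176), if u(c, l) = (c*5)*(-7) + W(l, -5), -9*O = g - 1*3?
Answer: -65975/18 + 5*I/27 ≈ -3665.3 + 0.18519*I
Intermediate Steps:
g = 2*I (g = 2*√(-1 + 0) = 2*√(-1) = 2*I ≈ 2.0*I)
O = ⅓ - 2*I/9 (O = -(2*I - 1*3)/9 = -(2*I - 3)/9 = -(-3 + 2*I)/9 = ⅓ - 2*I/9 ≈ 0.33333 - 0.22222*I)
W(C, V) = 5 + V*(⅓ - 2*I/9)/6 (W(C, V) = 5 + ((⅓ - 2*I/9)*V)/6 = 5 + (V*(⅓ - 2*I/9))/6 = 5 + V*(⅓ - 2*I/9)/6)
u(c, l) = 85/18 - 35*c + 5*I/27 (u(c, l) = (c*5)*(-7) + (5 + (1/54)*(-5)*(3 - 2*I)) = (5*c)*(-7) + (5 + (-5/18 + 5*I/27)) = -35*c + (85/18 + 5*I/27) = 85/18 - 35*c + 5*I/27)
u(130, I) - 5*(-176) = (85/18 - 35*130 + 5*I/27) - 5*(-176) = (85/18 - 4550 + 5*I/27) - 1*(-880) = (-81815/18 + 5*I/27) + 880 = -65975/18 + 5*I/27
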